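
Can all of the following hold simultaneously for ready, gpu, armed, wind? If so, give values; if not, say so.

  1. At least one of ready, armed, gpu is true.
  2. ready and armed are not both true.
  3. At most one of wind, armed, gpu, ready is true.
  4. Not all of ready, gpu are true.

ready=F; gpu=T; armed=F; wind=F

  (1) {ready, armed, gpu}: 1 true — at least one ✓
  (2) ready=F, armed=F — not both ✓
  (3) {wind, armed, gpu, ready}: 1 true — at most one ✓
  (4) {ready, gpu}: 1/2 true — not all ✓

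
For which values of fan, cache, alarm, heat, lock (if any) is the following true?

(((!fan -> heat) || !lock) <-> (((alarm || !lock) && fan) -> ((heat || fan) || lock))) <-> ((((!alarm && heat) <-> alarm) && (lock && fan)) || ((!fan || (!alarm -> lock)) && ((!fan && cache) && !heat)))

fan = False, cache = False, alarm = False, heat = False, lock = True

  (((!fan -> heat) || !lock) <-> (((alarm || !lock) && fan) -> ((heat || fan) || lock))) <-> ((((!alarm && heat) <-> alarm) && (lock && fan)) || ((!fan || (!alarm -> lock)) && ((!fan && cache) && !heat))) = True
    ((!fan -> heat) || !lock) <-> (((alarm || !lock) && fan) -> ((heat || fan) || lock)) = False
      (!fan -> heat) || !lock = False
        !fan -> heat = False
          !fan = True
        !lock = False
      ((alarm || !lock) && fan) -> ((heat || fan) || lock) = True
        (alarm || !lock) && fan = False
          alarm || !lock = False
            !lock = False
        (heat || fan) || lock = True
          heat || fan = False
    (((!alarm && heat) <-> alarm) && (lock && fan)) || ((!fan || (!alarm -> lock)) && ((!fan && cache) && !heat)) = False
      ((!alarm && heat) <-> alarm) && (lock && fan) = False
        (!alarm && heat) <-> alarm = True
          !alarm && heat = False
            !alarm = True
        lock && fan = False
      (!fan || (!alarm -> lock)) && ((!fan && cache) && !heat) = False
        !fan || (!alarm -> lock) = True
          !fan = True
          !alarm -> lock = True
            !alarm = True
        (!fan && cache) && !heat = False
          !fan && cache = False
            !fan = True
          !heat = True
The formula evaluates to True.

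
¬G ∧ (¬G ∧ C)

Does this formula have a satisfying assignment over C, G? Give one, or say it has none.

C: True, G: False

  ¬G = True
  ¬G ∧ C = True
    ¬G = True
Both conjuncts True, so the formula holds.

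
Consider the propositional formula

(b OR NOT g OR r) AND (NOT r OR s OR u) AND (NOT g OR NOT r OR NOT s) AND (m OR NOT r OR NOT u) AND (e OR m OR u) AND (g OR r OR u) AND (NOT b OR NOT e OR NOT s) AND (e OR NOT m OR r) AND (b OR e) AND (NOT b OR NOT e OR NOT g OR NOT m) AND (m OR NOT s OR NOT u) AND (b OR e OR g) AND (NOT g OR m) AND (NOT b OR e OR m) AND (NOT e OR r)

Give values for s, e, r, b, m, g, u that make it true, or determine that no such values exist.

s = False, e = False, r = True, b = True, m = True, g = False, u = True

Set s = False.
Set e = False.
  then (b OR e) forces b = True.
  then (NOT b OR e OR m) forces m = True.
  then (e OR NOT m OR r) forces r = True.
  then (NOT r OR s OR u) forces u = True.
Set g = False.
All clauses satisfied.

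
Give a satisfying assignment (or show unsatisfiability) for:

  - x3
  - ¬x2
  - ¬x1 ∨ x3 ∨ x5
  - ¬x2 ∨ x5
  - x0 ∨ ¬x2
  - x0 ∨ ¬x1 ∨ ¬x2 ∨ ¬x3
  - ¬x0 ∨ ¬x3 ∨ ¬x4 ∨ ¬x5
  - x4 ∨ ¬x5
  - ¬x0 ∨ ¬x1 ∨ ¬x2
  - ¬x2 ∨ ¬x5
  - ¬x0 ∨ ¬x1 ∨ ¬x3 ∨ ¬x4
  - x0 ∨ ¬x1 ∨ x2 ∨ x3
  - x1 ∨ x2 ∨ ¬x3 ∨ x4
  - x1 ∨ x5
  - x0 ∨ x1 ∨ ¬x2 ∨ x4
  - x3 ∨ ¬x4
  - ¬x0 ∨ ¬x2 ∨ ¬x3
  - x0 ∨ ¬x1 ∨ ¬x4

Unit clause (x3) forces x3 = True.
Unit clause (¬x2) forces x2 = False.
Set x0 = False.
Set x1 = True.
  then (x0 ∨ ¬x1 ∨ ¬x4) forces x4 = False.
  then (x4 ∨ ¬x5) forces x5 = False.
All clauses satisfied.

x0=F; x1=T; x2=F; x3=T; x4=F; x5=F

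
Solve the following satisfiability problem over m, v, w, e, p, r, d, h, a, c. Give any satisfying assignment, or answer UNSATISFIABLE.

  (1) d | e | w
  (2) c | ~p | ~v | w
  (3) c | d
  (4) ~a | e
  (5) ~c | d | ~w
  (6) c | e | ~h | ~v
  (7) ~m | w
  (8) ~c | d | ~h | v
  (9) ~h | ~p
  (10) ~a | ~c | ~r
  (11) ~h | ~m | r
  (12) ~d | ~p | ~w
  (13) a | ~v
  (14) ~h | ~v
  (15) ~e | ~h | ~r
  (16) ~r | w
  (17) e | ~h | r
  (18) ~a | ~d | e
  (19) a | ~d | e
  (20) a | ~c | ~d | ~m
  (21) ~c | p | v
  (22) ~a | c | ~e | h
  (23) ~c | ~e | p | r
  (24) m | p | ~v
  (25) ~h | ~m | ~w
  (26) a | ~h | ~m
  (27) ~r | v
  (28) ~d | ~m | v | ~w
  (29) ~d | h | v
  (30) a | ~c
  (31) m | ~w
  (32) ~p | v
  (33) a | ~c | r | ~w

m: False; v: True; w: False; e: True; p: True; r: False; d: True; h: False; a: True; c: True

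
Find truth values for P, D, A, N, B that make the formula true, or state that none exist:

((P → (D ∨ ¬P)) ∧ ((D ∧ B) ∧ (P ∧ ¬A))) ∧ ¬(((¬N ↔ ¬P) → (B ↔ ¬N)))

P = True, D = True, A = False, N = True, B = True

  (P → (D ∨ ¬P)) ∧ ((D ∧ B) ∧ (P ∧ ¬A)) = True
    P → (D ∨ ¬P) = True
      D ∨ ¬P = True
        ¬P = False
    (D ∧ B) ∧ (P ∧ ¬A) = True
      D ∧ B = True
      P ∧ ¬A = True
        ¬A = True
  ¬(((¬N ↔ ¬P) → (B ↔ ¬N))) = True
    (¬N ↔ ¬P) → (B ↔ ¬N) = False
      ¬N ↔ ¬P = True
        ¬N = False
        ¬P = False
      B ↔ ¬N = False
        ¬N = False
Both conjuncts True, so the formula holds.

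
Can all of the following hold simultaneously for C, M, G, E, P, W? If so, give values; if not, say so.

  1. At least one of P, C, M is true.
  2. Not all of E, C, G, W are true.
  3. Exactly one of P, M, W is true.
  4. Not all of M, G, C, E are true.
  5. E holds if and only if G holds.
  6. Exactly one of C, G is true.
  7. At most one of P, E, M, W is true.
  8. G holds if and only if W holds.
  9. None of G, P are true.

C: True, M: True, G: False, E: False, P: False, W: False

  (1) {P, C, M}: 2 true — at least one ✓
  (2) {E, C, G, W}: 1/4 true — not all ✓
  (3) {P, M, W}: 1 true — exactly one ✓
  (4) {M, G, C, E}: 2/4 true — not all ✓
  (5) E=F, G=F — same ✓
  (6) {C, G}: 1 true — exactly one ✓
  (7) {P, E, M, W}: 1 true — at most one ✓
  (8) G=F, W=F — same ✓
  (9) {G, P}: 0 true — none ✓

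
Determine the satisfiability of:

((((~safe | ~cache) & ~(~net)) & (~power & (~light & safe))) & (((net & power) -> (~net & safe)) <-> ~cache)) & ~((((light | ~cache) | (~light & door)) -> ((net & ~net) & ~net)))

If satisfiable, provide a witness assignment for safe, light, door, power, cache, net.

safe = True, light = False, door = False, power = False, cache = False, net = True

  (((~safe | ~cache) & ~(~net)) & (~power & (~light & safe))) & (((net & power) -> (~net & safe)) <-> ~cache) = True
    ((~safe | ~cache) & ~(~net)) & (~power & (~light & safe)) = True
      (~safe | ~cache) & ~(~net) = True
        ~safe | ~cache = True
          ~safe = False
          ~cache = True
        ~(~net) = True
          ~net = False
      ~power & (~light & safe) = True
        ~power = True
        ~light & safe = True
          ~light = True
    ((net & power) -> (~net & safe)) <-> ~cache = True
      (net & power) -> (~net & safe) = True
        net & power = False
        ~net & safe = False
          ~net = False
      ~cache = True
  ~((((light | ~cache) | (~light & door)) -> ((net & ~net) & ~net))) = True
    ((light | ~cache) | (~light & door)) -> ((net & ~net) & ~net) = False
      (light | ~cache) | (~light & door) = True
        light | ~cache = True
          ~cache = True
        ~light & door = False
          ~light = True
      (net & ~net) & ~net = False
        net & ~net = False
          ~net = False
        ~net = False
Both conjuncts True, so the formula holds.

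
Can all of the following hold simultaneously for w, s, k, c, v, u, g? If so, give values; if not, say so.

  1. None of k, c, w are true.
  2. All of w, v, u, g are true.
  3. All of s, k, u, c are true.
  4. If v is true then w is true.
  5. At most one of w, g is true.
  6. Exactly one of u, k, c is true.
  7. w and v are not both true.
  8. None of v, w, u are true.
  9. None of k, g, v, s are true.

Case w = True:
  Constraint (1) is violated (w=T) — contradiction.
Case w = False:
  Constraint (2) is violated (w=F) — contradiction.
Both cases fail — unsatisfiable.

UNSATISFIABLE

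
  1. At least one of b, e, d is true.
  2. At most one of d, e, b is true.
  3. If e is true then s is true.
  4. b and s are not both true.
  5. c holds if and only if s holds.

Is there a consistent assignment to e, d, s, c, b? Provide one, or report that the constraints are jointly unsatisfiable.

e = True, d = False, s = True, c = True, b = False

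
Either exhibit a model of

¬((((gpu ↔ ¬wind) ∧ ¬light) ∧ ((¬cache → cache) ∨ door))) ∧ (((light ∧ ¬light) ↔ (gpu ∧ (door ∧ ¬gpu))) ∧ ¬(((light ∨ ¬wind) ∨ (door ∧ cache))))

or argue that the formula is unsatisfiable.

gpu: False, wind: True, cache: False, door: False, light: False

  ¬((((gpu ↔ ¬wind) ∧ ¬light) ∧ ((¬cache → cache) ∨ door))) = True
    ((gpu ↔ ¬wind) ∧ ¬light) ∧ ((¬cache → cache) ∨ door) = False
      (gpu ↔ ¬wind) ∧ ¬light = True
        gpu ↔ ¬wind = True
          ¬wind = False
        ¬light = True
      (¬cache → cache) ∨ door = False
        ¬cache → cache = False
          ¬cache = True
  ((light ∧ ¬light) ↔ (gpu ∧ (door ∧ ¬gpu))) ∧ ¬(((light ∨ ¬wind) ∨ (door ∧ cache))) = True
    (light ∧ ¬light) ↔ (gpu ∧ (door ∧ ¬gpu)) = True
      light ∧ ¬light = False
        ¬light = True
      gpu ∧ (door ∧ ¬gpu) = False
        door ∧ ¬gpu = False
          ¬gpu = True
    ¬(((light ∨ ¬wind) ∨ (door ∧ cache))) = True
      (light ∨ ¬wind) ∨ (door ∧ cache) = False
        light ∨ ¬wind = False
          ¬wind = False
        door ∧ cache = False
Both conjuncts True, so the formula holds.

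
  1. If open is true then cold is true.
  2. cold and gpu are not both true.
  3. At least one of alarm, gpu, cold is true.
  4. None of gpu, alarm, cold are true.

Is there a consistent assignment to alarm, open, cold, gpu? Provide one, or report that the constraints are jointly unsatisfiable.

UNSATISFIABLE

Case alarm = True:
  Constraint (4) is violated (alarm=T) — contradiction.
Case alarm = False:
  (4) forces gpu = False.
  (3) with alarm=F, gpu=F forces cold = True.
  Constraint (4) is violated (cold=T) — contradiction.
Both cases fail — unsatisfiable.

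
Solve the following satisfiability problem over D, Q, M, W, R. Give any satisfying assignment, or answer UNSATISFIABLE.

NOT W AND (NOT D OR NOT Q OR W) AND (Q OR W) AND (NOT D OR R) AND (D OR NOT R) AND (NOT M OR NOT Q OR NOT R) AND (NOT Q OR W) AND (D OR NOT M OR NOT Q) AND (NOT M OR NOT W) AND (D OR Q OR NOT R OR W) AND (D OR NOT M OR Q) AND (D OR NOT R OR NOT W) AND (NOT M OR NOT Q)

UNSATISFIABLE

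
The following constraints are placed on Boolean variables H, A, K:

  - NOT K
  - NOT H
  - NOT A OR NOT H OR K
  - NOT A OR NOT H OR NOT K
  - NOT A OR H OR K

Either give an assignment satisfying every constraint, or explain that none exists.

H = False, A = False, K = False

Unit clause (NOT K) forces K = False.
Unit clause (NOT H) forces H = False.
In (NOT A OR H OR K) only NOT A is left, so A = False.
All clauses satisfied.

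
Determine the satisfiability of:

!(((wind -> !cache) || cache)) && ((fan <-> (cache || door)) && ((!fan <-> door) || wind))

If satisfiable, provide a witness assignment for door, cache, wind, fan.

No satisfying assignment exists.

The conjunct !(((wind -> !cache) || cache)) is unsatisfiable on its own:
  cache=F, wind=F: evaluates to False.
  cache=F, wind=T: evaluates to False.
  cache=T, wind=F: evaluates to False.
  cache=T, wind=T: evaluates to False.
So the whole conjunction is unsatisfiable.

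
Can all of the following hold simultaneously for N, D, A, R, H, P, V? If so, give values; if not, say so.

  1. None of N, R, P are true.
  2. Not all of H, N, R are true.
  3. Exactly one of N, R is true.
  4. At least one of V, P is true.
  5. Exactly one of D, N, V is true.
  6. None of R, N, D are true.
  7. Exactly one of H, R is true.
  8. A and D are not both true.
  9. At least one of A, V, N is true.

Case N = True:
  Constraint (1) is violated (N=T) — contradiction.
Case N = False:
  (1) forces R = False.
  Constraint (3) is violated (N=F, R=F) — contradiction.
Both cases fail — unsatisfiable.

The formula is unsatisfiable.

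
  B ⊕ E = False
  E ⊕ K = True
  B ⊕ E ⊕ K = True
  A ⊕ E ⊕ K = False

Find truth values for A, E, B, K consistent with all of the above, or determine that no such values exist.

A=T; E=F; B=F; K=T

B ⊕ E = F ⊕ F = False ✓
E ⊕ K = F ⊕ T = True ✓
B ⊕ E ⊕ K = F ⊕ F ⊕ T = True ✓
A ⊕ E ⊕ K = T ⊕ F ⊕ T = False ✓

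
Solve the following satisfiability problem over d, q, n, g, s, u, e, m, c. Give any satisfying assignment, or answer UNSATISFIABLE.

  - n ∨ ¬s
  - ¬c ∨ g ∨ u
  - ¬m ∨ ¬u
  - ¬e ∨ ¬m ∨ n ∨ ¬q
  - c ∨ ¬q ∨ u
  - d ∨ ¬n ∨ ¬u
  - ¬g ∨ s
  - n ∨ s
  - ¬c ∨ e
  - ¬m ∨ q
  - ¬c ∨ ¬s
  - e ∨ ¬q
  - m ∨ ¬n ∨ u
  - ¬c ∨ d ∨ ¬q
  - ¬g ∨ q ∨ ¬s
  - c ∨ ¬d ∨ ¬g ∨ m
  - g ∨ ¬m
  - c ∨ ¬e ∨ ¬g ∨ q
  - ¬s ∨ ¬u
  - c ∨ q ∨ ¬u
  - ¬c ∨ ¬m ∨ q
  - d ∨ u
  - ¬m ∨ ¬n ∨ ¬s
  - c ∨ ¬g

Try d = False:
  (d ∨ u) forces u = True.
  (¬m ∨ ¬u) forces m = False.
  (d ∨ ¬n ∨ ¬u) forces n = False.
  (n ∨ ¬s) forces s = False.
  clause (n ∨ s) is falsified — backtrack.
So d = True.
Set q = True.
  then (e ∨ ¬q) forces e = True.
Set n = True.
Try g = True:
  (¬g ∨ s) forces s = True.
  (¬c ∨ ¬s) forces c = False.
  clause (c ∨ ¬g) is falsified — backtrack.
So g = False.
  then (g ∨ ¬m) forces m = False.
  then (m ∨ ¬n ∨ u) forces u = True.
  then (¬s ∨ ¬u) forces s = False.
Set c = True.
All clauses satisfied.

d = True, q = True, n = True, g = False, s = False, u = True, e = True, m = False, c = True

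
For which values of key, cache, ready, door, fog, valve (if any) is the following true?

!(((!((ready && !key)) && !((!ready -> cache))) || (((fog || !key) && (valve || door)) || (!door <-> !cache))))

key=T; cache=F; ready=T; door=T; fog=F; valve=T

  !(((!((ready && !key)) && !((!ready -> cache))) || (((fog || !key) && (valve || door)) || (!door <-> !cache)))) = True
    (!((ready && !key)) && !((!ready -> cache))) || (((fog || !key) && (valve || door)) || (!door <-> !cache)) = False
      !((ready && !key)) && !((!ready -> cache)) = False
        !((ready && !key)) = True
          ready && !key = False
            !key = False
        !((!ready -> cache)) = False
          !ready -> cache = True
            !ready = False
      ((fog || !key) && (valve || door)) || (!door <-> !cache) = False
        (fog || !key) && (valve || door) = False
          fog || !key = False
            !key = False
          valve || door = True
        !door <-> !cache = False
          !door = False
          !cache = True
The formula evaluates to True.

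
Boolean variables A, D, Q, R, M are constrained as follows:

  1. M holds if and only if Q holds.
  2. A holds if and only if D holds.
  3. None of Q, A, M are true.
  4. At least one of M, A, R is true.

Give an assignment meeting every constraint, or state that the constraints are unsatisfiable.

A: False, D: False, Q: False, R: True, M: False

  (1) M=F, Q=F — same ✓
  (2) A=F, D=F — same ✓
  (3) {Q, A, M}: 0 true — none ✓
  (4) {M, A, R}: 1 true — at least one ✓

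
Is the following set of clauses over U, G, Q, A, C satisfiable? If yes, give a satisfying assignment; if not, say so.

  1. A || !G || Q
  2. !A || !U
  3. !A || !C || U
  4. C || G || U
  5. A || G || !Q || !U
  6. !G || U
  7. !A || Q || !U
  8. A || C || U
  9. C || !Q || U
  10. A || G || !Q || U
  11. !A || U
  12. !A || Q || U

U = True, G = True, Q = True, A = False, C = True

Set U = True.
  then (!A || !U) forces A = False.
Set G = True.
  then (A || !G || Q) forces Q = True.
Set C = True.
All clauses satisfied.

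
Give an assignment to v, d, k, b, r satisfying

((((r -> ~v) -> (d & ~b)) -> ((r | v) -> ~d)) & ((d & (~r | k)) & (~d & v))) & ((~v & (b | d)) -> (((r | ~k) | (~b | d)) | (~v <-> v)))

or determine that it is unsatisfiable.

Case d = True: the conjunct ~d is False.
Case d = False: the conjunct d is False.
Both cases fail — unsatisfiable.

UNSATISFIABLE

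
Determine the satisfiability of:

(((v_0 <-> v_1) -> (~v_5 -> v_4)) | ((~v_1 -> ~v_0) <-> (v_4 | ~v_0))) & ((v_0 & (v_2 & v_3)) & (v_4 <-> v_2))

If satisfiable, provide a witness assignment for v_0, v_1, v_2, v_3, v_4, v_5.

v_0 = True; v_1 = True; v_2 = True; v_3 = True; v_4 = True; v_5 = True

  ((v_0 <-> v_1) -> (~v_5 -> v_4)) | ((~v_1 -> ~v_0) <-> (v_4 | ~v_0)) = True
    (v_0 <-> v_1) -> (~v_5 -> v_4) = True
      v_0 <-> v_1 = True
      ~v_5 -> v_4 = True
        ~v_5 = False
    (~v_1 -> ~v_0) <-> (v_4 | ~v_0) = True
      ~v_1 -> ~v_0 = True
        ~v_1 = False
        ~v_0 = False
      v_4 | ~v_0 = True
        ~v_0 = False
  (v_0 & (v_2 & v_3)) & (v_4 <-> v_2) = True
    v_0 & (v_2 & v_3) = True
      v_2 & v_3 = True
    v_4 <-> v_2 = True
Both conjuncts True, so the formula holds.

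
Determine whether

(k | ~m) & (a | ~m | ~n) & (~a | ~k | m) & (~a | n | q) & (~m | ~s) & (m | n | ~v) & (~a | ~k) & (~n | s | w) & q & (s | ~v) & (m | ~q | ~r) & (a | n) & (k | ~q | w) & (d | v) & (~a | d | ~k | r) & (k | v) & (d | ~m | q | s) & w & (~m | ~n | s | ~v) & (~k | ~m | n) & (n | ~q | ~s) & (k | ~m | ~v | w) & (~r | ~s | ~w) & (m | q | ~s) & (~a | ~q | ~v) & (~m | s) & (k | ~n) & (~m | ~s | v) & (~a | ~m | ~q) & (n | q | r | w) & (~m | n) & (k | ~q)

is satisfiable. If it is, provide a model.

Unit clause (q) forces q = True.
Unit clause (w) forces w = True.
In (k | ~q) only k is left, so k = True.
In (~a | ~k) only ~a is left, so a = False.
In (a | n) only n is left, so n = True.
In (a | ~m | ~n) only ~m is left, so m = False.
In (m | ~q | ~r) only ~r is left, so r = False.
Set s = False.
  then (s | ~v) forces v = False.
  then (d | v) forces d = True.
All clauses satisfied.

w = True, m = False, a = False, s = False, v = False, d = True, r = False, n = True, q = True, k = True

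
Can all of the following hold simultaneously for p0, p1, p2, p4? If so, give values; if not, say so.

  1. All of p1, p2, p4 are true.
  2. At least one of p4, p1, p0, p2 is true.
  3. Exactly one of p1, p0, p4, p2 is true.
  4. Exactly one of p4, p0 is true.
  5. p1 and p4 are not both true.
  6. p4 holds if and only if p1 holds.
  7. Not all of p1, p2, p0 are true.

The formula is unsatisfiable.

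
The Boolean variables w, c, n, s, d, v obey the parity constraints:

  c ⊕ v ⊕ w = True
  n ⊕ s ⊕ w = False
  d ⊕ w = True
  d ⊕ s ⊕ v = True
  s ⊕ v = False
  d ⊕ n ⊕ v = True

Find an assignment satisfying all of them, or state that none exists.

w = False; c = True; n = False; s = False; d = True; v = False

c ⊕ v ⊕ w = T ⊕ F ⊕ F = True ✓
n ⊕ s ⊕ w = F ⊕ F ⊕ F = False ✓
d ⊕ w = T ⊕ F = True ✓
d ⊕ s ⊕ v = T ⊕ F ⊕ F = True ✓
s ⊕ v = F ⊕ F = False ✓
d ⊕ n ⊕ v = T ⊕ F ⊕ F = True ✓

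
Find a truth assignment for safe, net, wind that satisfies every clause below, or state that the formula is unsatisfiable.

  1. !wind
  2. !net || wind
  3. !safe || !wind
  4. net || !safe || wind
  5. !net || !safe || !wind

safe: False; net: False; wind: False

Unit clause (!wind) forces wind = False.
In (!net || wind) only !net is left, so net = False.
In (net || !safe || wind) only !safe is left, so safe = False.
Check each clause:
  (!wind): !wind holds.
  (!net || wind): !net holds.
  (!safe || !wind): !safe holds.
  (net || !safe || wind): !safe holds.
  (!net || !safe || !wind): !net holds.
All clauses satisfied.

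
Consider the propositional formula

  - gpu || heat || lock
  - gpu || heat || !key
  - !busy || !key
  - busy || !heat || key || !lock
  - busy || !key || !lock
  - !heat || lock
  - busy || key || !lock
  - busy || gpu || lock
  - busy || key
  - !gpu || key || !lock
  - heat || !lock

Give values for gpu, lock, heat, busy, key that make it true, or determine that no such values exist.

gpu: True; lock: False; heat: False; busy: True; key: False

Set gpu = True.
Set lock = False.
  then (!heat || lock) forces heat = False.
Set busy = True.
  then (!busy || !key) forces key = False.
All clauses satisfied.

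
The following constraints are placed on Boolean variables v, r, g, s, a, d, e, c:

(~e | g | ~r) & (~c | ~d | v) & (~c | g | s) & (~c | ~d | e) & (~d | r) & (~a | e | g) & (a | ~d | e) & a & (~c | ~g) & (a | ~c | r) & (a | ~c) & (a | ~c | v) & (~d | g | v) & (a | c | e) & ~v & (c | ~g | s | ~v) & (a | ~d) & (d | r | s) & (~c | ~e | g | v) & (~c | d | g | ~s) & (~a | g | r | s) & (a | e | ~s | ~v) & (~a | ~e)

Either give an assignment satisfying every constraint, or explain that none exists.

Unit clause (a) forces a = True.
Unit clause (~v) forces v = False.
In (~a | ~e) only ~e is left, so e = False.
In (~a | e | g) only g is left, so g = True.
In (~c | ~g) only ~c is left, so c = False.
Set r = True.
Set s = True.
Set d = False.
All clauses satisfied.

v = False; r = True; g = True; s = True; a = True; d = False; e = False; c = False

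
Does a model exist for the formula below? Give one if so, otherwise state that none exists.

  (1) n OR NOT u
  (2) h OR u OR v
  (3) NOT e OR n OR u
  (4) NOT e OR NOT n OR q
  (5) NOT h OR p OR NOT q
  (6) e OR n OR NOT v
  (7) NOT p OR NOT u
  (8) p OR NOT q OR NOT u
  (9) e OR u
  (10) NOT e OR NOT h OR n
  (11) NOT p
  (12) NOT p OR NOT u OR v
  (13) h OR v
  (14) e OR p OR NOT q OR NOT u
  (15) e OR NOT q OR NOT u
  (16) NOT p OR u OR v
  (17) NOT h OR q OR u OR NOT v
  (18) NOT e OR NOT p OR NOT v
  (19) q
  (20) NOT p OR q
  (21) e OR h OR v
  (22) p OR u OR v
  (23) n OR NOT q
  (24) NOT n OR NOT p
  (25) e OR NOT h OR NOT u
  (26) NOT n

Case n = True:
  Clause (NOT n) is falsified — contradiction.
Case n = False:
  (n OR NOT u) forces u = False.
  (NOT e OR n OR u) forces e = False.
  Clause (e OR u) is falsified — contradiction.
Both cases fail, so the formula is unsatisfiable.

Unsatisfiable — no assignment works.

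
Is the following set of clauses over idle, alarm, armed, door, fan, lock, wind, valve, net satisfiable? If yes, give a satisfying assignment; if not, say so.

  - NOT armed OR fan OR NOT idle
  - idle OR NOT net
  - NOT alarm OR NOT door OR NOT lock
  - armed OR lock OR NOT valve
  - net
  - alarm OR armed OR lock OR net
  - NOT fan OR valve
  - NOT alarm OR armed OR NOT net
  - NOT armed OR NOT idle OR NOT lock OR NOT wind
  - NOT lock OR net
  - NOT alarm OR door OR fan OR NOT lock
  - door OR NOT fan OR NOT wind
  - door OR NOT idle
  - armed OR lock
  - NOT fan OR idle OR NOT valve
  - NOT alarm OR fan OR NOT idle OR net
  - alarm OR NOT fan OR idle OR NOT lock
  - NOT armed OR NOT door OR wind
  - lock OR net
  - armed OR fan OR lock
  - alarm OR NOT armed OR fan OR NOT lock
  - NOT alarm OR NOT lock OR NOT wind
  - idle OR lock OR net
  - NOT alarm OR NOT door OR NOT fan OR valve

Unit clause (net) forces net = True.
In (idle OR NOT net) only idle is left, so idle = True.
In (door OR NOT idle) only door is left, so door = True.
Set alarm = True.
  then (NOT alarm OR NOT door OR NOT lock) forces lock = False.
  then (NOT alarm OR armed OR NOT net) forces armed = True.
  then (NOT armed OR NOT door OR wind) forces wind = True.
  then (NOT armed OR fan OR NOT idle) forces fan = True.
  then (NOT fan OR valve) forces valve = True.
All clauses satisfied.

idle = True; alarm = True; armed = True; door = True; fan = True; lock = False; wind = True; valve = True; net = True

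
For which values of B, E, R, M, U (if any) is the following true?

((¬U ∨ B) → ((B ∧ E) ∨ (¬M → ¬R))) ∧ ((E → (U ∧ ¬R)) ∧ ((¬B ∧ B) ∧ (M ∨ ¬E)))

Case B = True: the conjunct ¬B is False.
Case B = False: the conjunct B is False.
Both cases fail — unsatisfiable.

The formula is unsatisfiable.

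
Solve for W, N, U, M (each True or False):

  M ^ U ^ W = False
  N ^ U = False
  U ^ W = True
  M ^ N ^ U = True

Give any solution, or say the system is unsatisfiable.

W = False; N = True; U = True; M = True

M ^ U ^ W = T ^ T ^ F = False ✓
N ^ U = T ^ T = False ✓
U ^ W = T ^ F = True ✓
M ^ N ^ U = T ^ T ^ T = True ✓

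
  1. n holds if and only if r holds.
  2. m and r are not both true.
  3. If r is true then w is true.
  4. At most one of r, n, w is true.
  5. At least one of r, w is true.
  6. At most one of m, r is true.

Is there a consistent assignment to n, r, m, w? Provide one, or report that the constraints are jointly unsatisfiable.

n=F; r=F; m=T; w=T

  (1) n=F, r=F — same ✓
  (2) m=T, r=F — not both ✓
  (3) r=F ⇒ w: vacuous ✓
  (4) {r, n, w}: 1 true — at most one ✓
  (5) {r, w}: 1 true — at least one ✓
  (6) {m, r}: 1 true — at most one ✓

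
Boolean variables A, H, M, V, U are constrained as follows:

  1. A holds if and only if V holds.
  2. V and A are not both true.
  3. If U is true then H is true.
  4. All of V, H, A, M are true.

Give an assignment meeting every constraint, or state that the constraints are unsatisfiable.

Case A = True:
  (1) with A=T forces V = True.
  Constraint (2) is violated (V=T, A=T) — contradiction.
Case A = False:
  Constraint (4) is violated (A=F) — contradiction.
Both cases fail — unsatisfiable.

No satisfying assignment exists.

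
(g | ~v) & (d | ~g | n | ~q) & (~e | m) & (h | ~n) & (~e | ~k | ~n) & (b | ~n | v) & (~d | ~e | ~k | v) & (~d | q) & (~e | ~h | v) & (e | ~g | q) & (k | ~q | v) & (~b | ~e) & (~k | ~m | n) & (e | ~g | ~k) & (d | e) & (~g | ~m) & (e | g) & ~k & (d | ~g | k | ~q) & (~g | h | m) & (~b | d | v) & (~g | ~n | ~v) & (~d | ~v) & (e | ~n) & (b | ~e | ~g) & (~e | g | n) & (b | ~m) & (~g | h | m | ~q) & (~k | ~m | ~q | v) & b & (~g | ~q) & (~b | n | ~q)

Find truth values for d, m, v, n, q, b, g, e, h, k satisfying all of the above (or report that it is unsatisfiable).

Case b = True:
  (~b | ~e) forces e = False.
  (d | e) forces d = True.
  (~d | q) forces q = True.
  (e | g) forces g = True.
  Clause (~g | ~q) is falsified — contradiction.
Case b = False:
  Clause (b) is falsified — contradiction.
Both cases fail, so the formula is unsatisfiable.

No satisfying assignment exists.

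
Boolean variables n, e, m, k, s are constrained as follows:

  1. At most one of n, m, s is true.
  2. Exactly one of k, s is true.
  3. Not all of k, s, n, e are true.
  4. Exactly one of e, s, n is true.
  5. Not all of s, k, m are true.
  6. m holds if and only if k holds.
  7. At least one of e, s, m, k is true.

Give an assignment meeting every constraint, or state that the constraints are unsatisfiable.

n=F; e=T; m=T; k=T; s=F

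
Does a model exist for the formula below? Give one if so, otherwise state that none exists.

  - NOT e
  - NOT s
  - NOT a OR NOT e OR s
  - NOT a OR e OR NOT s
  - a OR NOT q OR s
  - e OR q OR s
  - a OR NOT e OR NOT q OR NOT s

a: True, q: True, s: False, e: False

Unit clause (NOT e) forces e = False.
Unit clause (NOT s) forces s = False.
In (e OR q OR s) only q is left, so q = True.
In (a OR NOT q OR s) only a is left, so a = True.
Check each clause:
  (NOT e): NOT e holds.
  (NOT s): NOT s holds.
  (NOT a OR NOT e OR s): NOT e holds.
  (NOT a OR e OR NOT s): NOT s holds.
  (a OR NOT q OR s): a holds.
  (e OR q OR s): q holds.
  (a OR NOT e OR NOT q OR NOT s): a holds.
All clauses satisfied.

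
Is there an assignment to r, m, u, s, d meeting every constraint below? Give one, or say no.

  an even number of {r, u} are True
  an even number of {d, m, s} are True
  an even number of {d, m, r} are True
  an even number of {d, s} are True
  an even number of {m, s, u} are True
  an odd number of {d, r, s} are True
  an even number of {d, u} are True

r = True, m = False, u = True, s = True, d = True

{r, u}: 2 true → even ✓
{d, m, s}: 2 true → even ✓
{d, m, r}: 2 true → even ✓
{d, s}: 2 true → even ✓
{m, s, u}: 2 true → even ✓
{d, r, s}: 3 true → odd ✓
{d, u}: 2 true → even ✓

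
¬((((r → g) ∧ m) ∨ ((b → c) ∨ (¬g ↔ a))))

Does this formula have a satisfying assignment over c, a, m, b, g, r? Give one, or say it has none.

c: False, a: True, m: False, b: True, g: True, r: False

  ¬((((r → g) ∧ m) ∨ ((b → c) ∨ (¬g ↔ a)))) = True
    ((r → g) ∧ m) ∨ ((b → c) ∨ (¬g ↔ a)) = False
      (r → g) ∧ m = False
        r → g = True
      (b → c) ∨ (¬g ↔ a) = False
        b → c = False
        ¬g ↔ a = False
          ¬g = False
The formula evaluates to True.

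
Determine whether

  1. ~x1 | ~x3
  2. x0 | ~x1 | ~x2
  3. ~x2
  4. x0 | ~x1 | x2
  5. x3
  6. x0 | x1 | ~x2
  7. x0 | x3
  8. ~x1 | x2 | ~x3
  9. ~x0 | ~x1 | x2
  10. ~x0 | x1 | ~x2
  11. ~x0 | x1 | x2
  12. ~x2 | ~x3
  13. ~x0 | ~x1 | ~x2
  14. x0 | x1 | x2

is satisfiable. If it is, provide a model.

Case x2 = True:
  Clause (~x2) is falsified — contradiction.
Case x2 = False:
  (x3) forces x3 = True.
  (~x1 | ~x3) forces x1 = False.
  (~x0 | x1 | x2) forces x0 = False.
  Clause (x0 | x1 | x2) is falsified — contradiction.
Both cases fail, so the formula is unsatisfiable.

No satisfying assignment exists.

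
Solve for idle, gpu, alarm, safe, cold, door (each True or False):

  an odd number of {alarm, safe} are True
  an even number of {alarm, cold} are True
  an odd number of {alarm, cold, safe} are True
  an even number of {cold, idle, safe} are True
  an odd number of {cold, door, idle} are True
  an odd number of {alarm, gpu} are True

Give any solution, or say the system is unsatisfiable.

idle = True, gpu = True, alarm = False, safe = True, cold = False, door = False

{alarm, safe}: 1 true → odd ✓
{alarm, cold}: 0 true → even ✓
{alarm, cold, safe}: 1 true → odd ✓
{cold, idle, safe}: 2 true → even ✓
{cold, door, idle}: 1 true → odd ✓
{alarm, gpu}: 1 true → odd ✓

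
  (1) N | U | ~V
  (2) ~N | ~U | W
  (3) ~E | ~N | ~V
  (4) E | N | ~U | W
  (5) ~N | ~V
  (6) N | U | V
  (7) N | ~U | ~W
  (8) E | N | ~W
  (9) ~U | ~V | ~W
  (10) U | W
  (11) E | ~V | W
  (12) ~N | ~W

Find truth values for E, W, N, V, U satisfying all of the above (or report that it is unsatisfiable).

Set E = True.
Try W = True:
  (~N | ~W) forces N = False.
  (N | ~U | ~W) forces U = False.
  (N | U | ~V) forces V = False.
  clause (N | U | V) is falsified — backtrack.
So W = False.
  then (U | W) forces U = True.
  then (~N | ~U | W) forces N = False.
Set V = False.
All clauses satisfied.

E = True, W = False, N = False, V = False, U = True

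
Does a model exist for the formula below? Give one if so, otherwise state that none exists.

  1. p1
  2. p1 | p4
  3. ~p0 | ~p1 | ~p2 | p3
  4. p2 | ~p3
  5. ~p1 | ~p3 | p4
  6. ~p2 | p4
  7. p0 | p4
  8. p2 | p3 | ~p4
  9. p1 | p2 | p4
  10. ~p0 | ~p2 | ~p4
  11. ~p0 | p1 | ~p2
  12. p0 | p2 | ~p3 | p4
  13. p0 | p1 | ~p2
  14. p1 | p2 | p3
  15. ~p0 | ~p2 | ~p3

Unit clause (p1) forces p1 = True.
Set p0 = False.
  then (p0 | p4) forces p4 = True.
Try p2 = False:
  (p2 | ~p3) forces p3 = False.
  clause (p2 | p3 | ~p4) is falsified — backtrack.
So p2 = True.
Set p3 = False.
All clauses satisfied.

p0: False, p1: True, p2: True, p3: False, p4: True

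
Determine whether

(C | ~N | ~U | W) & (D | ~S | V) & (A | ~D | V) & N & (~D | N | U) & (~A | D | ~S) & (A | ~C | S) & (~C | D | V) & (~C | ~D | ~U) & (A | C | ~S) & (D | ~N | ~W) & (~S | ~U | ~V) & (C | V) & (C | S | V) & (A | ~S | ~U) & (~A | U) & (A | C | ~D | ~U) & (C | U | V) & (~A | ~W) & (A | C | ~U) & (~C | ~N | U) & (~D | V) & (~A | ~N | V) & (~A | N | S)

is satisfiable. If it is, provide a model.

Unit clause (N) forces N = True.
Try V = False:
  (C | V) forces C = True.
  (~C | D | V) forces D = True.
  clause (~D | V) is falsified — backtrack.
So V = True.
Try S = True:
  (~S | ~U | ~V) forces U = False.
  (~A | U) forces A = False.
  (A | C | ~S) forces C = True.
  clause (~C | ~N | U) is falsified — backtrack.
So S = False.
Set U = False.
  then (~A | U) forces A = False.
  then (~C | ~N | U) forces C = False.
Set W = False.
Set D = True.
All clauses satisfied.

N=T, V=T, S=F, U=F, C=F, A=F, W=F, D=T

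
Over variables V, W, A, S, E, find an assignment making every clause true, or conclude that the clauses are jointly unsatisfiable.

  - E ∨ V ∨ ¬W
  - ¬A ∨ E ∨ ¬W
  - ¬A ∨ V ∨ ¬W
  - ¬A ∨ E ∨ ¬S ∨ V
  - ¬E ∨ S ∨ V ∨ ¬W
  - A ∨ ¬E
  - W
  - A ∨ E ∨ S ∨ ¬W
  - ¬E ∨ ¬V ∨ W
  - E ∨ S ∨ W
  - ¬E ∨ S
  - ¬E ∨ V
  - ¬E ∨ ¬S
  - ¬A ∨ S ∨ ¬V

V = True, W = True, A = False, S = True, E = False

Unit clause (W) forces W = True.
Try V = False:
  (E ∨ V ∨ ¬W) forces E = True.
  clause (¬E ∨ V) is falsified — backtrack.
So V = True.
Set A = False.
  then (A ∨ ¬E) forces E = False.
  then (A ∨ E ∨ S ∨ ¬W) forces S = True.
All clauses satisfied.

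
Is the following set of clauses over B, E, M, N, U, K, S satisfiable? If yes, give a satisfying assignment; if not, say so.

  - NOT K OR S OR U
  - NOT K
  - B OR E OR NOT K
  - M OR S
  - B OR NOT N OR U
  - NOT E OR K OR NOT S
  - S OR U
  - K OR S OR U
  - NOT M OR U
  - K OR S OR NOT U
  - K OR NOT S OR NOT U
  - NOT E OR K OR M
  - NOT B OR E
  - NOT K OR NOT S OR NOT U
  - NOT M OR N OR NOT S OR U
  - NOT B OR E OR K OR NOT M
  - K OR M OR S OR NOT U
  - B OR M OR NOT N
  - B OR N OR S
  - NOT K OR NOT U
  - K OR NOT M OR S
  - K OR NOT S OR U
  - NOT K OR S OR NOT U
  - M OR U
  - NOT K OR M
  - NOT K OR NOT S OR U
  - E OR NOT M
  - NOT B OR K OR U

No satisfying assignment exists.

Case U = True:
  (NOT K) forces K = False.
  (K OR S OR NOT U) forces S = True.
  Clause (K OR NOT S OR NOT U) is falsified — contradiction.
Case U = False:
  (NOT K) forces K = False.
  (S OR U) forces S = True.
  Clause (K OR NOT S OR U) is falsified — contradiction.
Both cases fail, so the formula is unsatisfiable.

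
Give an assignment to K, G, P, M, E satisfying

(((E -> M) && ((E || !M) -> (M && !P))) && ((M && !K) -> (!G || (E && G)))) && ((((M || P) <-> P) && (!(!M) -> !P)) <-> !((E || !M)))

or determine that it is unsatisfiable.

K = False, G = True, P = False, M = True, E = True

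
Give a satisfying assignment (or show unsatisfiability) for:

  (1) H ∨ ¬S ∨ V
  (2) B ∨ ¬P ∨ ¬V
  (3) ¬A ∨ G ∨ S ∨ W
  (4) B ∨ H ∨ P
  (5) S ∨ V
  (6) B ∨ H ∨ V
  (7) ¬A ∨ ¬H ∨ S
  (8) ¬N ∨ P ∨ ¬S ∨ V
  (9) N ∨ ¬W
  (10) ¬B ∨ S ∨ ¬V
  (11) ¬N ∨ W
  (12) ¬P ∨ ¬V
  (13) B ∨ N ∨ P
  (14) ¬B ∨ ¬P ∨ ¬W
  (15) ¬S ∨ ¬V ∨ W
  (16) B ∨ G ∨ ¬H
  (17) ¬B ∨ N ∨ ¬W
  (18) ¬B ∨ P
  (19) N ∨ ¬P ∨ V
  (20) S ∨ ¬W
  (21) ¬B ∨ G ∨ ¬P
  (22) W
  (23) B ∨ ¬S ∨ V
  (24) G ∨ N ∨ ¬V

Unit clause (W) forces W = True.
In (N ∨ ¬W) only N is left, so N = True.
In (S ∨ ¬W) only S is left, so S = True.
Set G = True.
Set B = False.
  then (B ∨ ¬S ∨ V) forces V = True.
  then (B ∨ ¬P ∨ ¬V) forces P = False.
  then (B ∨ H ∨ P) forces H = True.
Set A = False.
All clauses satisfied.

W: True, G: True, S: True, B: False, A: False, N: True, P: False, V: True, H: True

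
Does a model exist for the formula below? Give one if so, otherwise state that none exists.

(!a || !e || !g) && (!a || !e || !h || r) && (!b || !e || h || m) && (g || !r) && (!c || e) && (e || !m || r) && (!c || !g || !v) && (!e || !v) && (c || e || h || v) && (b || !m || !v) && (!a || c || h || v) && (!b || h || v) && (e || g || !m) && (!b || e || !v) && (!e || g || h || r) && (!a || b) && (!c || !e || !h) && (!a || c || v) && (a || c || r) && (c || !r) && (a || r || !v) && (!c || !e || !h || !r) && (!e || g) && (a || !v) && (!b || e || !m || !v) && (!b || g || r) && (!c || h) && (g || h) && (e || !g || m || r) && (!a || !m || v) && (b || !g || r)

Unsatisfiable — no assignment works.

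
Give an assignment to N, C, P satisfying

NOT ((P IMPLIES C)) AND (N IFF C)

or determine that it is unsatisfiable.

N: False; C: False; P: True

  NOT ((P IMPLIES C)) = True
    P IMPLIES C = False
  N IFF C = True
Both conjuncts True, so the formula holds.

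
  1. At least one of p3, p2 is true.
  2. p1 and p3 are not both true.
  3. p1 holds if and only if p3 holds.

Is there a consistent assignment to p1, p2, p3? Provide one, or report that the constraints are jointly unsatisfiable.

p1 = False, p2 = True, p3 = False

  (1) {p3, p2}: 1 true — at least one ✓
  (2) p1=F, p3=F — not both ✓
  (3) p1=F, p3=F — same ✓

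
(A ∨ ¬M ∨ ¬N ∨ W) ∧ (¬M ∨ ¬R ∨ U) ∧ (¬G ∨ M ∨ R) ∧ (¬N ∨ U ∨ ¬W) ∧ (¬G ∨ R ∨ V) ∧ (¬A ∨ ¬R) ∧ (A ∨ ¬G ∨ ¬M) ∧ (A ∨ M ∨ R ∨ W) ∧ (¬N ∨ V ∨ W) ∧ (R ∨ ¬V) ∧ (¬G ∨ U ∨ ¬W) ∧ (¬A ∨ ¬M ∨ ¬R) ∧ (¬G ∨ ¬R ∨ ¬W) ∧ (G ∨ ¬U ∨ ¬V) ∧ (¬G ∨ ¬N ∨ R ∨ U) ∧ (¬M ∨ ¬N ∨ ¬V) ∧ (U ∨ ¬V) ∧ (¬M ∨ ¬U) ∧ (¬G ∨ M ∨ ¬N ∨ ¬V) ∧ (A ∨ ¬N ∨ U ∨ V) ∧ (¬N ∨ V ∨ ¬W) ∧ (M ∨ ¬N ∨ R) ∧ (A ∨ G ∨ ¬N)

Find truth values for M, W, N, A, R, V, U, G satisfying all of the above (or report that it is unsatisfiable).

Set M = False.
Set W = False.
Set N = False.
Set A = False.
  then (A ∨ M ∨ R ∨ W) forces R = True.
Set V = False.
Set U = True.
Set G = False.
All clauses satisfied.

M = False, W = False, N = False, A = False, R = True, V = False, U = True, G = False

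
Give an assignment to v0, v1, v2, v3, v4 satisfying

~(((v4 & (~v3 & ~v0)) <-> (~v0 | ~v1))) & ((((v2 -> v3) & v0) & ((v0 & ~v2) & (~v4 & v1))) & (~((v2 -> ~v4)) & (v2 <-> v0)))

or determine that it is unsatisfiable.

Case v2 = True: the conjunct ~v2 is False.
Case v2 = False: the conjunct ~((v2 -> ~v4)) becomes ~((False -> ~v4)) = False.
Both cases fail — unsatisfiable.

Unsatisfiable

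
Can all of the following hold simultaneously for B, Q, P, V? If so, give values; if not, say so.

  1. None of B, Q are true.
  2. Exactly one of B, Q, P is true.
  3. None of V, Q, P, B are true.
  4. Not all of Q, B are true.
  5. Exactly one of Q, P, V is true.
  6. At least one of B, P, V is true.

Case P = True:
  Constraint (3) is violated (P=T) — contradiction.
Case P = False:
  (1) forces B = False.
  (1) forces Q = False.
  Constraint (2) is violated (B=F, Q=F, P=F) — contradiction.
Both cases fail — unsatisfiable.

The formula is unsatisfiable.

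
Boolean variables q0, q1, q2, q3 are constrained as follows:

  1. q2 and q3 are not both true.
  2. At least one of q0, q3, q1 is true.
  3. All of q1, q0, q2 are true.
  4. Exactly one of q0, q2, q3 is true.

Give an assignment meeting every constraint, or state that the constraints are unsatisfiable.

The formula is unsatisfiable.

Case q0 = True:
  (3) forces q1 = True.
  (3) forces q2 = True.
  Constraint (4) is violated (q0=T, q2=T) — contradiction.
Case q0 = False:
  Constraint (3) is violated (q0=F) — contradiction.
Both cases fail — unsatisfiable.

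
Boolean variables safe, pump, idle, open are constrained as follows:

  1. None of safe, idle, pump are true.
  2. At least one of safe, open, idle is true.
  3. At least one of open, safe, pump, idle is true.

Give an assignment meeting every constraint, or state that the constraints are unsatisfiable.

safe = False, pump = False, idle = False, open = True

  (1) {safe, idle, pump}: 0 true — none ✓
  (2) {safe, open, idle}: 1 true — at least one ✓
  (3) {open, safe, pump, idle}: 1 true — at least one ✓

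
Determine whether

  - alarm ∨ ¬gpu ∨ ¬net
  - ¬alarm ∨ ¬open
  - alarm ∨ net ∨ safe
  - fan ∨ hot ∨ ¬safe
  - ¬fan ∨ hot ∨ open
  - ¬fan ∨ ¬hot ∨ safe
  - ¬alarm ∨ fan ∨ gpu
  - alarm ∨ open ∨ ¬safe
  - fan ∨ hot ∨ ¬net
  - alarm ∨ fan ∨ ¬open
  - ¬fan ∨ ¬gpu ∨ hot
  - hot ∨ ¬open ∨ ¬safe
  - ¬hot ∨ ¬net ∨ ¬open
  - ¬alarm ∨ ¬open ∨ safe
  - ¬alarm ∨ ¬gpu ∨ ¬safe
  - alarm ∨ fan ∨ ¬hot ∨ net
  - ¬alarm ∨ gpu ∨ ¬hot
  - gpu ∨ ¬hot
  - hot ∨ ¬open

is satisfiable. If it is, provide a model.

net = True; gpu = True; hot = True; open = False; safe = False; fan = False; alarm = True

Set net = True.
Try gpu = False:
  (gpu ∨ ¬hot) forces hot = False.
  (fan ∨ hot ∨ ¬net) forces fan = True.
  (¬fan ∨ hot ∨ open) forces open = True.
  clause (hot ∨ ¬open) is falsified — backtrack.
So gpu = True.
  then (alarm ∨ ¬gpu ∨ ¬net) forces alarm = True.
  then (¬alarm ∨ ¬open) forces open = False.
  then (¬alarm ∨ ¬gpu ∨ ¬safe) forces safe = False.
Try hot = False:
  (¬fan ∨ hot ∨ open) forces fan = False.
  clause (fan ∨ hot ∨ ¬net) is falsified — backtrack.
So hot = True.
  then (¬fan ∨ ¬hot ∨ safe) forces fan = False.
All clauses satisfied.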